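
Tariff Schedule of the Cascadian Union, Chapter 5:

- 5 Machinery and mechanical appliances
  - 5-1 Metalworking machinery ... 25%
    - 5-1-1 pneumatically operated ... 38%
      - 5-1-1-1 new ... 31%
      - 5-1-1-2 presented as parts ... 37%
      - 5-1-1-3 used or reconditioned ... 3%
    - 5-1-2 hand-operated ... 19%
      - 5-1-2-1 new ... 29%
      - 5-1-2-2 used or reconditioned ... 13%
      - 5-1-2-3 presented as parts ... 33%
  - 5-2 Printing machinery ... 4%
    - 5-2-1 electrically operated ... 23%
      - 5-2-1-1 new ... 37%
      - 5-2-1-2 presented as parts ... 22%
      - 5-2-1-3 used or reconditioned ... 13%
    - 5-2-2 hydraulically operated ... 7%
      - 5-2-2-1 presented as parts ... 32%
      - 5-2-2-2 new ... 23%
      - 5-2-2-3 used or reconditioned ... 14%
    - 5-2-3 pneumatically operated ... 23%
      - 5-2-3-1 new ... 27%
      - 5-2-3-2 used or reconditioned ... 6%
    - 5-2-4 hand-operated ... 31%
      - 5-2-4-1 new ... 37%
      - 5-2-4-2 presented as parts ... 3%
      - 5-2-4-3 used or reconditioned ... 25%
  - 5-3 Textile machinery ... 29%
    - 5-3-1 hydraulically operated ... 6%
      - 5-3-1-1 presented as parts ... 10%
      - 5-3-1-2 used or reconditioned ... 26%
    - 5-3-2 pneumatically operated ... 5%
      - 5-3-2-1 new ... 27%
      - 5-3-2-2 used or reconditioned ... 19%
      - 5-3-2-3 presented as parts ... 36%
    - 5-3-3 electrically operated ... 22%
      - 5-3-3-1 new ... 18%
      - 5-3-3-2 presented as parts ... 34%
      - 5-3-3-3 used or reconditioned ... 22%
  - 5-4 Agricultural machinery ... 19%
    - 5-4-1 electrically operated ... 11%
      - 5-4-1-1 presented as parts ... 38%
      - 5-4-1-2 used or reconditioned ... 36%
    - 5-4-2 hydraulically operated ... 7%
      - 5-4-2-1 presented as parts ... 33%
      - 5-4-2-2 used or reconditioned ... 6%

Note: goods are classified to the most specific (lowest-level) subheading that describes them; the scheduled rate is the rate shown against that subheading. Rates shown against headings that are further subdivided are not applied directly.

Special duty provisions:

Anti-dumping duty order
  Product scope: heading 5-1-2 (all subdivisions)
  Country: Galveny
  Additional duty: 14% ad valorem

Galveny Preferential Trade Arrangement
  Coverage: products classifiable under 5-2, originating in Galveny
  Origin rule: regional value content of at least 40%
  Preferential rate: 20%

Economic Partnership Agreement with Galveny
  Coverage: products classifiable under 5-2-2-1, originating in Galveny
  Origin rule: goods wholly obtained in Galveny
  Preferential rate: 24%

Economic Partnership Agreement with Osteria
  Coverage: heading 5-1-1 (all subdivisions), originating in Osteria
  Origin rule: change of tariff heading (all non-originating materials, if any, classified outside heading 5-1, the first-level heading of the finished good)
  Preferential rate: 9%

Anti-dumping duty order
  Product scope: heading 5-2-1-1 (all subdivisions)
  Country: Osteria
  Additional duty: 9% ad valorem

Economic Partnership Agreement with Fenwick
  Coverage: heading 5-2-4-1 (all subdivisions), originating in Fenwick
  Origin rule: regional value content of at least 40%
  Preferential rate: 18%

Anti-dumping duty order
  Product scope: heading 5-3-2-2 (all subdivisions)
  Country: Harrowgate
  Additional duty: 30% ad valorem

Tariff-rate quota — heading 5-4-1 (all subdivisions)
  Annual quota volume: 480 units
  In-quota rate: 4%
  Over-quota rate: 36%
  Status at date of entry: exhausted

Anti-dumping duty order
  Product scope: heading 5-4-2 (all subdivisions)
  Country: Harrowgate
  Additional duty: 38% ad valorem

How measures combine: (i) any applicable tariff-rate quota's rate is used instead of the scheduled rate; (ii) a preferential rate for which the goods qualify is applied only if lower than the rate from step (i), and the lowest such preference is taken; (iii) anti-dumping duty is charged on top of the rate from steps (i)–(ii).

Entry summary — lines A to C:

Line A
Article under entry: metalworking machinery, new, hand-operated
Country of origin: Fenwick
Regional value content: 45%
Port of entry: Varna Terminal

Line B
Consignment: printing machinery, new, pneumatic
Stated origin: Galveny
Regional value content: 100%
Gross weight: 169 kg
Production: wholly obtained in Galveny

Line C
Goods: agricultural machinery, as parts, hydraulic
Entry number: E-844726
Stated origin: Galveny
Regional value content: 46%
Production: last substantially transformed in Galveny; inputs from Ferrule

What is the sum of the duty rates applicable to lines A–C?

Line A: metalworking → 5-1; hand-operated → 5-1-2; new → 5-1-2-1. Scheduled 29%. Fenwick agreement on 5-2-4-1: 5-1-2-1 not covered. → 29%.
Line B: printing → 5-2; pneumatic → 5-2-3; new → 5-2-3-1. Scheduled 27%. Galveny agreement on 5-2: RVC ≥ 40% → 20% available; Galveny agreement on 5-2-2-1: 5-2-3-1 not covered; preferential 20%. → 20%.
Line C: agricultural → 5-4; hydraulic → 5-4-2; as parts → 5-4-2-1. Scheduled 33%. Galveny agreement on 5-2: 5-4-2-1 not covered; Galveny agreement on 5-2-2-1: 5-4-2-1 not covered. → 33%.
Sum: 29% + 20% + 33% = 82%.

82%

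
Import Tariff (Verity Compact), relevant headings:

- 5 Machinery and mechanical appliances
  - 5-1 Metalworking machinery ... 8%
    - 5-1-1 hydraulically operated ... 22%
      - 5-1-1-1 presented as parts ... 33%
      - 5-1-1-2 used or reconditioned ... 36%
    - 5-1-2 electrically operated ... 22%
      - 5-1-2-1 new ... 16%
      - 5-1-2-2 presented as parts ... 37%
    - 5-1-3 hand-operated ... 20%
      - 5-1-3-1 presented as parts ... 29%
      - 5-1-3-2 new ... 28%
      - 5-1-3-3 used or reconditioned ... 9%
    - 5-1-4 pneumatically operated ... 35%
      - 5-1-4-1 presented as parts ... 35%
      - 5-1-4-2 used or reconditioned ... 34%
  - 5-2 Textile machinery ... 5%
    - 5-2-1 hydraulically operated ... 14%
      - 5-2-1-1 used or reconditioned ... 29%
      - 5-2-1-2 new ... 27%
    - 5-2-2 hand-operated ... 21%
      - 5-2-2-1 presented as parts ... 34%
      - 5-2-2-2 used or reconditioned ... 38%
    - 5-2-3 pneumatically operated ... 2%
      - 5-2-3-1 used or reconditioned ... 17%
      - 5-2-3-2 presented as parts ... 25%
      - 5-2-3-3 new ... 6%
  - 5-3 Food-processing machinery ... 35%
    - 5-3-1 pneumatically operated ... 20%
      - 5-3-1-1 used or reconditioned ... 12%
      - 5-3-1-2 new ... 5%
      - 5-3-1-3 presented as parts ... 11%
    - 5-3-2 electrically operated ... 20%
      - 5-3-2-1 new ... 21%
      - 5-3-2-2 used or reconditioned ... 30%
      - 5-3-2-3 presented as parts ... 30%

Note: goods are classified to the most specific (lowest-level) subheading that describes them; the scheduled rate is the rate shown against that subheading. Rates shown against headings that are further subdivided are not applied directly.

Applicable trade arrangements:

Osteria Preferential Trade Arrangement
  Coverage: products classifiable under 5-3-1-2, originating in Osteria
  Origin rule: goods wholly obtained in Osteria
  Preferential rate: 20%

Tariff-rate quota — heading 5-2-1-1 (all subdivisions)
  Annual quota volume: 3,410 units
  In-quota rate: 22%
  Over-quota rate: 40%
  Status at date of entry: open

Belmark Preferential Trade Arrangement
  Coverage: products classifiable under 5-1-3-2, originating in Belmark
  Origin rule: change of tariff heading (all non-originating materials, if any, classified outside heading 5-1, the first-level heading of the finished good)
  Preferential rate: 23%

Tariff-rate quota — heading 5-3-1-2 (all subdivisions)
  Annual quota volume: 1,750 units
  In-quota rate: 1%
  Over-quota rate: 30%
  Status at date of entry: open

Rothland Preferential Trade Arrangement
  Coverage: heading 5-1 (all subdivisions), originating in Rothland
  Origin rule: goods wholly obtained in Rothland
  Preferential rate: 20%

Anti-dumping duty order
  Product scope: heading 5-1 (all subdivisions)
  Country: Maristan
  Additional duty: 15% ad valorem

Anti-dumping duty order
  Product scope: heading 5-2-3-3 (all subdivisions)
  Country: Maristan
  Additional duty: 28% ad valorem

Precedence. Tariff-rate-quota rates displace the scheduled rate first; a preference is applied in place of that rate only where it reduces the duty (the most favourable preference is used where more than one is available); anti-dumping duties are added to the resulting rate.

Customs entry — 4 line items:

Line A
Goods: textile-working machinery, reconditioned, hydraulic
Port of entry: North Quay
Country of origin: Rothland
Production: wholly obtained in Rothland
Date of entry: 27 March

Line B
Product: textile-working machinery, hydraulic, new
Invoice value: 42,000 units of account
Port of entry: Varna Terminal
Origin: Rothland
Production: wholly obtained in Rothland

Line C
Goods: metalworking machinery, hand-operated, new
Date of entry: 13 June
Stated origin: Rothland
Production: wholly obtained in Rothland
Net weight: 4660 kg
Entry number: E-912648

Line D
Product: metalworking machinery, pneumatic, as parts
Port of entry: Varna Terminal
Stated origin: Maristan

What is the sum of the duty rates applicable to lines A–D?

Line A: textile-working → 5-2; hydraulic → 5-2-1; reconditioned → 5-2-1-1. Scheduled 29%. quota on 5-2-1-1 open → in-quota 22%; Rothland agreement on 5-1: 5-2-1-1 not covered. → 22%.
Line B: textile-working → 5-2; hydraulic → 5-2-1; new → 5-2-1-2. Scheduled 27%. Rothland agreement on 5-1: 5-2-1-2 not covered. → 27%.
Line C: metalworking → 5-1; hand-operated → 5-1-3; new → 5-1-3-2. Scheduled 28%. Rothland agreement on 5-1: wholly obtained → 20% available; preferential 20%. → 20%.
Line D: metalworking → 5-1; pneumatic → 5-1-4; as parts → 5-1-4-1. Scheduled 35%. anti-dumping (Maristan, 5-1): +15%; total 35% + 15% = 50%. → 50%.
Sum: 22% + 27% + 20% + 50% = 119%.

119%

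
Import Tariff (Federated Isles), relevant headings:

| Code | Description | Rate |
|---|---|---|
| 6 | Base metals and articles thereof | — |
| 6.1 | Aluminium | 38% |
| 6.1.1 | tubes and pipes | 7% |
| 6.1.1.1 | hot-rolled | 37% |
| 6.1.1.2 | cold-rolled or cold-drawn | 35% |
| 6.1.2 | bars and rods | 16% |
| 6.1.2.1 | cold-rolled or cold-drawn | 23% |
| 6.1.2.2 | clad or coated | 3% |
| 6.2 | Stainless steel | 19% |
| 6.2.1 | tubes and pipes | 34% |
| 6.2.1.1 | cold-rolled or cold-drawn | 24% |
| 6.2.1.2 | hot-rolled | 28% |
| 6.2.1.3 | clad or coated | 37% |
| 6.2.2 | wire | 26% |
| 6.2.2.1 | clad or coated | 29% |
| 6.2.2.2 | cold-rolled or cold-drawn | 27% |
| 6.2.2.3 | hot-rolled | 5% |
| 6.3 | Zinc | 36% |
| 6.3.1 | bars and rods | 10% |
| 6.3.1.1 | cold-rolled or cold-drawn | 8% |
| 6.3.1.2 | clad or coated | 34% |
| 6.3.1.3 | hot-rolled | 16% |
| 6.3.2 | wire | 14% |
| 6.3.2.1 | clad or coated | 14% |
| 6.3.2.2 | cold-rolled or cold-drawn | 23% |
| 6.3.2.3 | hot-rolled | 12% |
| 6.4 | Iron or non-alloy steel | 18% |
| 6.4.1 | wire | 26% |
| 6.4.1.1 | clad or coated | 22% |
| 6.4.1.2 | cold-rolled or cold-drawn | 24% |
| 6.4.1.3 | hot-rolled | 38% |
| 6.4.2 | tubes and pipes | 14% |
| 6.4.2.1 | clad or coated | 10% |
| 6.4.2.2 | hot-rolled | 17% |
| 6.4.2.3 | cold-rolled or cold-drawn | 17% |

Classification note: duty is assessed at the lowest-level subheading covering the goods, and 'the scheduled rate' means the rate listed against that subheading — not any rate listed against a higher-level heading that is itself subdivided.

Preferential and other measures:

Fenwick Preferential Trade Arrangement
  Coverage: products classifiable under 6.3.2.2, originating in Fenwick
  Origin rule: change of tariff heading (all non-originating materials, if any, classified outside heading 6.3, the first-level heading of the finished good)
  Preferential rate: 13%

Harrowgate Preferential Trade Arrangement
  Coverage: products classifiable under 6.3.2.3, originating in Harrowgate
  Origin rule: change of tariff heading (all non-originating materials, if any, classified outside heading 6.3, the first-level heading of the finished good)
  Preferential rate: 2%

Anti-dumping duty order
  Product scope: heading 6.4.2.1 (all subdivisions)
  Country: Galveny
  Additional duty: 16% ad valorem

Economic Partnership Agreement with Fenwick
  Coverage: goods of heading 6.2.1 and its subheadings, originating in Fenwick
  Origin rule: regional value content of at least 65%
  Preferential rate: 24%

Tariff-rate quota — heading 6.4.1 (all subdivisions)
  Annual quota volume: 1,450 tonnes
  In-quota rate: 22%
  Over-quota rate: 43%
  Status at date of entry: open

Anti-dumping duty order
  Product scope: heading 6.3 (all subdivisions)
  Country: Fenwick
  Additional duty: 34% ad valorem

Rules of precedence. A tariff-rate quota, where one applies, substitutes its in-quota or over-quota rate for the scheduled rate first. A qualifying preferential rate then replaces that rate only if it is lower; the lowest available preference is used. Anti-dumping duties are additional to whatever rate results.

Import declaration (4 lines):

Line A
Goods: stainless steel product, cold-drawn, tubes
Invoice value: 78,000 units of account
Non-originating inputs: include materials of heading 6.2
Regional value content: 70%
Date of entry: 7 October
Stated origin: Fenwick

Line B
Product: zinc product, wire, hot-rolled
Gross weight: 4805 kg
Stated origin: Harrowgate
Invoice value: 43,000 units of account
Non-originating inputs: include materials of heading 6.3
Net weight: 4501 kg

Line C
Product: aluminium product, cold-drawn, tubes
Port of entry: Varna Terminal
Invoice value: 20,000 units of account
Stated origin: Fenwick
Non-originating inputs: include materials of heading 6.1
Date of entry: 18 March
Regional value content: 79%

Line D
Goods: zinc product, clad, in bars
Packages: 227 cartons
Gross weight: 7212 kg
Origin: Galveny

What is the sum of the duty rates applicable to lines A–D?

Line A: stainless steel → 6.2; tubes → 6.2.1; cold-drawn → 6.2.1.1. Scheduled 24%. Fenwick agreement on 6.3.2.2: 6.2.1.1 not covered; Fenwick agreement on 6.2.1: RVC ≥ 65% → 24% available; preference 24% not lower than 24% → no reduction. → 24%.
Line B: zinc → 6.3; wire → 6.3.2; hot-rolled → 6.3.2.3. Scheduled 12%. Harrowgate agreement on 6.3.2.3: CTH not met. → 12%.
Line C: aluminium → 6.1; tubes → 6.1.1; cold-drawn → 6.1.1.2. Scheduled 35%. Fenwick agreement on 6.3.2.2: 6.1.1.2 not covered; Fenwick agreement on 6.2.1: 6.1.1.2 not covered. → 35%.
Line D: zinc → 6.3; in bars → 6.3.1; clad → 6.3.1.2. Scheduled 34%. No special measure applies. → 34%.
Sum: 24% + 12% + 35% + 34% = 105%.

105%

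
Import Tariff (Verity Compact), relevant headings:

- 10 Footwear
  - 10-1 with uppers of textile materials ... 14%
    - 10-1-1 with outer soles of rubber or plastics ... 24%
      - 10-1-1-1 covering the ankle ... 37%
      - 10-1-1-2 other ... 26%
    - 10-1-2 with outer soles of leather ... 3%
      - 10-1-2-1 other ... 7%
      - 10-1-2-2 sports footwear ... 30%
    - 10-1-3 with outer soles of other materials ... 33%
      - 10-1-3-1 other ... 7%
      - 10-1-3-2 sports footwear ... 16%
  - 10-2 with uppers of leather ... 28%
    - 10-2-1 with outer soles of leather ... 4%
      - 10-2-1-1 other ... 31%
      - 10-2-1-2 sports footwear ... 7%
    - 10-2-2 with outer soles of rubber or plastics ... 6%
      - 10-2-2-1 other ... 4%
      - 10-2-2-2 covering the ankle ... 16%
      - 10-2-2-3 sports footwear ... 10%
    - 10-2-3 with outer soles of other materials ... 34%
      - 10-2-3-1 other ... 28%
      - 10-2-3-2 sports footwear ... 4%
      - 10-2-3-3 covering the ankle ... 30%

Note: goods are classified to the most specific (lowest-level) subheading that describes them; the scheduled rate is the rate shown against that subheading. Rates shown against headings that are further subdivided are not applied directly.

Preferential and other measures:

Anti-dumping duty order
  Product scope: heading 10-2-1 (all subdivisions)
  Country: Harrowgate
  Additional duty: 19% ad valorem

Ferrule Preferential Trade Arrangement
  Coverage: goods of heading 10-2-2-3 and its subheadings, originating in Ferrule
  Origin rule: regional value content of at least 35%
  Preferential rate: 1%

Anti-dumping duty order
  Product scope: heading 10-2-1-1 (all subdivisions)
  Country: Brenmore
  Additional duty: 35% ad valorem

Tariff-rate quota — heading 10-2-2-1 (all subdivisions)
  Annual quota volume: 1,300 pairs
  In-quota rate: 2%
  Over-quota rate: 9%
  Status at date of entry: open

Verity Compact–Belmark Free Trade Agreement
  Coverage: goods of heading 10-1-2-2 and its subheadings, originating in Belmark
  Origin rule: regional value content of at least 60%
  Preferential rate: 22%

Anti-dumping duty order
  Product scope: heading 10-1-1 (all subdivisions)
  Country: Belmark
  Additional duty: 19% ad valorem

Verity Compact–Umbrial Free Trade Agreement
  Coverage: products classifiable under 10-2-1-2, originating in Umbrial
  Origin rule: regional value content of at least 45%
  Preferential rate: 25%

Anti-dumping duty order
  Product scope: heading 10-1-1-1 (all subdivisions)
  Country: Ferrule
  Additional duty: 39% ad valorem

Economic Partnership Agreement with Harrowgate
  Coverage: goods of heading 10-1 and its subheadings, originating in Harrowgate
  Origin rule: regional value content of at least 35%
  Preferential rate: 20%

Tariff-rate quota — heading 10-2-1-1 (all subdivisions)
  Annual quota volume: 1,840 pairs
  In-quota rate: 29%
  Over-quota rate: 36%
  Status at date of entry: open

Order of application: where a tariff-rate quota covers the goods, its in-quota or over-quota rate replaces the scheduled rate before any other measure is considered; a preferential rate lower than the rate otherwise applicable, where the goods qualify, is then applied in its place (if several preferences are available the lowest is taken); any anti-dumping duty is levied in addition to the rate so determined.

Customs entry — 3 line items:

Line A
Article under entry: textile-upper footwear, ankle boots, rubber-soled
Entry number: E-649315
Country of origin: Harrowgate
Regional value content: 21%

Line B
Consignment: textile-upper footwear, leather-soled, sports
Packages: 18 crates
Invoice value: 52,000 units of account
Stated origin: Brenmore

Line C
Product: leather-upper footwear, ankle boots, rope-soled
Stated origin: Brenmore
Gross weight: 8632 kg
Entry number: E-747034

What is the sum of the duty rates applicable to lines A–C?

97%

Line A: textile-upper → 10-1; rubber-soled → 10-1-1; ankle boots → 10-1-1-1. Scheduled 37%. Harrowgate agreement on 10-1: RVC < 35%. → 37%.
Line B: textile-upper → 10-1; leather-soled → 10-1-2; sports → 10-1-2-2. Scheduled 30%. No special measure applies. → 30%.
Line C: leather-upper → 10-2; rope-soled → 10-2-3; ankle boots → 10-2-3-3. Scheduled 30%. No special measure applies. → 30%.
Sum: 37% + 30% + 30% = 97%.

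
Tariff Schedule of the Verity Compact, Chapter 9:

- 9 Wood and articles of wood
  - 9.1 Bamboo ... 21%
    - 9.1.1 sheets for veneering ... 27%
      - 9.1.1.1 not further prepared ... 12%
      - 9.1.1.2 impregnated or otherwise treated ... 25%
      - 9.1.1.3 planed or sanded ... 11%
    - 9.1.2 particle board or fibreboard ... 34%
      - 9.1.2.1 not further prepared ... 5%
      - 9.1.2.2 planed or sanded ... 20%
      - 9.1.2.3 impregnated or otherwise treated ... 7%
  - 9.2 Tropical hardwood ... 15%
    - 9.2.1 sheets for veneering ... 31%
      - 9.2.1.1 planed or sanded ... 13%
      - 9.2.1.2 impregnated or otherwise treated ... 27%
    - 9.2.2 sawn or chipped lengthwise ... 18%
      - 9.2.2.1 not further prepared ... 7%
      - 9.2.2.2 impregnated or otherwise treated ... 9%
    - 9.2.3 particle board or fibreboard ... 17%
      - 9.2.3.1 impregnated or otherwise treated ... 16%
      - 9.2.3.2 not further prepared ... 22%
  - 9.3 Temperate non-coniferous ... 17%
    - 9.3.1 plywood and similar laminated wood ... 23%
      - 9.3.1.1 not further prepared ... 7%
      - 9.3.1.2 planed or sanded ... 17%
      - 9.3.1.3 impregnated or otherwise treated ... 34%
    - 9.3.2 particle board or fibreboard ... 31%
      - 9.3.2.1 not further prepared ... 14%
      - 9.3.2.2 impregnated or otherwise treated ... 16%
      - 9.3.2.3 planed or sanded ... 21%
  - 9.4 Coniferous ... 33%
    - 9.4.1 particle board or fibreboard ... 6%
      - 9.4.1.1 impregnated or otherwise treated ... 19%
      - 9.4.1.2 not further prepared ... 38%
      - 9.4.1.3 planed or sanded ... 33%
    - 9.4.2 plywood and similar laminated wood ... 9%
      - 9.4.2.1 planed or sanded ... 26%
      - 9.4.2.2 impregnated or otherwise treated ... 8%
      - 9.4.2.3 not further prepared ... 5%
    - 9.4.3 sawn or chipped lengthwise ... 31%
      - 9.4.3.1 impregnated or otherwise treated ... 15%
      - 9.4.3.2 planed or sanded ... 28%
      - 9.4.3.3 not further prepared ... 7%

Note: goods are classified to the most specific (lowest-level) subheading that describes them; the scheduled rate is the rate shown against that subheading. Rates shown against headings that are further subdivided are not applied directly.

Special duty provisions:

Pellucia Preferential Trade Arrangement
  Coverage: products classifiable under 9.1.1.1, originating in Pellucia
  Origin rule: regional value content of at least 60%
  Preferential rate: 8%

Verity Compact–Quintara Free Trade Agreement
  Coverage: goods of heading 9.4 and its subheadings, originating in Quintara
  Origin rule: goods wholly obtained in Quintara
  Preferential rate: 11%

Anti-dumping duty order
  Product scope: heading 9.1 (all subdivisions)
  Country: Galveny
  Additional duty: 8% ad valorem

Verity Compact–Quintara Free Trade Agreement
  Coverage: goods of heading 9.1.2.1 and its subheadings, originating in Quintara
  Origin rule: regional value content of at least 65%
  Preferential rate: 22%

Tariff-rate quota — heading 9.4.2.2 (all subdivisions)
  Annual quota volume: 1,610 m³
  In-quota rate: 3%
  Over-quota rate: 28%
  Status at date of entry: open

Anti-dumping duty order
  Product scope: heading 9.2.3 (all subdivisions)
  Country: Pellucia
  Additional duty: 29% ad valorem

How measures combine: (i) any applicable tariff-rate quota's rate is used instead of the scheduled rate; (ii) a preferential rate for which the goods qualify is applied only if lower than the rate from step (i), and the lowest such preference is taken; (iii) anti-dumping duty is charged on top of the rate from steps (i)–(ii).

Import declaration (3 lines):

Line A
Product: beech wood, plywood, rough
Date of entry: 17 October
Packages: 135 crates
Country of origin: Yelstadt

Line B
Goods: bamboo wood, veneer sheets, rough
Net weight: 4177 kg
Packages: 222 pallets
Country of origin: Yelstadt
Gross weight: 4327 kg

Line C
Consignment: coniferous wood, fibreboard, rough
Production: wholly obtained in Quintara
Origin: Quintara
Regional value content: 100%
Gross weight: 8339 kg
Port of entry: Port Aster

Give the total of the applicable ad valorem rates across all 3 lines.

Line A: beech → 9.3; plywood → 9.3.1; rough → 9.3.1.1. Scheduled 7%. No special measure applies. → 7%.
Line B: bamboo → 9.1; veneer sheets → 9.1.1; rough → 9.1.1.1. Scheduled 12%. No special measure applies. → 12%.
Line C: coniferous → 9.4; fibreboard → 9.4.1; rough → 9.4.1.2. Scheduled 38%. Quintara agreement on 9.4: wholly obtained → 11% available; Quintara agreement on 9.1.2.1: 9.4.1.2 not covered; preferential 11%. → 11%.
Sum: 7% + 12% + 11% = 30%.

30%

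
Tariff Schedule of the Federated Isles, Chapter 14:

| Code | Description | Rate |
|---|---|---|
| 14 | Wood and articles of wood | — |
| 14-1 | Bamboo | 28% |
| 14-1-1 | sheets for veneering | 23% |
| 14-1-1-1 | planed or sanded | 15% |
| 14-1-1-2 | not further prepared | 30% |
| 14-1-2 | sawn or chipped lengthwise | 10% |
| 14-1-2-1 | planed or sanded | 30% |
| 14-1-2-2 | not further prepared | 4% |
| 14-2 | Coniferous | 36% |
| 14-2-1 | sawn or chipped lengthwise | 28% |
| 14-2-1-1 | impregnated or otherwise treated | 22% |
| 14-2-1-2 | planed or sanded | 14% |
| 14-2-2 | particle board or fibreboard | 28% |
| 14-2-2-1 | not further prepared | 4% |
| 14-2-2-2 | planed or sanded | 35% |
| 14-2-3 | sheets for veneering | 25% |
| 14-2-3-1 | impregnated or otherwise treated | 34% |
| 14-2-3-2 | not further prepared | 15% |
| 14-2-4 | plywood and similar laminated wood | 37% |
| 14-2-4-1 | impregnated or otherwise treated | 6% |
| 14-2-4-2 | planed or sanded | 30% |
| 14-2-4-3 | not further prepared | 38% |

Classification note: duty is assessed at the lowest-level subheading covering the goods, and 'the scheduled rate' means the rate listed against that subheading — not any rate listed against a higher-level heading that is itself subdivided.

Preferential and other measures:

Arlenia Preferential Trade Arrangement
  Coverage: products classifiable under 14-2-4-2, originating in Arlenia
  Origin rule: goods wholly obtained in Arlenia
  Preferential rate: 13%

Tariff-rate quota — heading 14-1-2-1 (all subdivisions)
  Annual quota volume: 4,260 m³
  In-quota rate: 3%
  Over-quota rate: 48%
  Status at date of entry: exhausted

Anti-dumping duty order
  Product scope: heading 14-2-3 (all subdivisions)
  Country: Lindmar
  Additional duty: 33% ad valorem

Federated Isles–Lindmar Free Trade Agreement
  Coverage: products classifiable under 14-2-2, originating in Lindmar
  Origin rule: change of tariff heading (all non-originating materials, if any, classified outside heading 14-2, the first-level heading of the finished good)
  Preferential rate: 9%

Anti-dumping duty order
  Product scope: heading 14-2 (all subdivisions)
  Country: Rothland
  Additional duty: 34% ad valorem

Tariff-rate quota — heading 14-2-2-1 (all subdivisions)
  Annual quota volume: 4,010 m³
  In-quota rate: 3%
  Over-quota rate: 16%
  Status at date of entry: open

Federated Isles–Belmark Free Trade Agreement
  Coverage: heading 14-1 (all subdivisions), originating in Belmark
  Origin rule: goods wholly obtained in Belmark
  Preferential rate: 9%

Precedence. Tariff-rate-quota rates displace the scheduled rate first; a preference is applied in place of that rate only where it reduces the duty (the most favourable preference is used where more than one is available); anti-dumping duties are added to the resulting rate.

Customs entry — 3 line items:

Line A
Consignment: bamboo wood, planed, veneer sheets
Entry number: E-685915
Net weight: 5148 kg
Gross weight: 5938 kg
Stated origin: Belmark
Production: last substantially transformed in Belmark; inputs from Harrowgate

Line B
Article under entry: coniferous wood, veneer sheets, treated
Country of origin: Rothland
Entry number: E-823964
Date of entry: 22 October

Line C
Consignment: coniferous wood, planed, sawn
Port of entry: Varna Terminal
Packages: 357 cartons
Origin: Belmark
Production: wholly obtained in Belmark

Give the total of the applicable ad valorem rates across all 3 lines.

Line A: bamboo → 14-1; veneer sheets → 14-1-1; planed → 14-1-1-1. Scheduled 15%. Belmark agreement on 14-1: not wholly obtained. → 15%.
Line B: coniferous → 14-2; veneer sheets → 14-2-3; treated → 14-2-3-1. Scheduled 34%. anti-dumping (Rothland, 14-2): +34%; total 34% + 34% = 68%. → 68%.
Line C: coniferous → 14-2; sawn → 14-2-1; planed → 14-2-1-2. Scheduled 14%. Belmark agreement on 14-1: 14-2-1-2 not covered. → 14%.
Sum: 15% + 68% + 14% = 97%.

97%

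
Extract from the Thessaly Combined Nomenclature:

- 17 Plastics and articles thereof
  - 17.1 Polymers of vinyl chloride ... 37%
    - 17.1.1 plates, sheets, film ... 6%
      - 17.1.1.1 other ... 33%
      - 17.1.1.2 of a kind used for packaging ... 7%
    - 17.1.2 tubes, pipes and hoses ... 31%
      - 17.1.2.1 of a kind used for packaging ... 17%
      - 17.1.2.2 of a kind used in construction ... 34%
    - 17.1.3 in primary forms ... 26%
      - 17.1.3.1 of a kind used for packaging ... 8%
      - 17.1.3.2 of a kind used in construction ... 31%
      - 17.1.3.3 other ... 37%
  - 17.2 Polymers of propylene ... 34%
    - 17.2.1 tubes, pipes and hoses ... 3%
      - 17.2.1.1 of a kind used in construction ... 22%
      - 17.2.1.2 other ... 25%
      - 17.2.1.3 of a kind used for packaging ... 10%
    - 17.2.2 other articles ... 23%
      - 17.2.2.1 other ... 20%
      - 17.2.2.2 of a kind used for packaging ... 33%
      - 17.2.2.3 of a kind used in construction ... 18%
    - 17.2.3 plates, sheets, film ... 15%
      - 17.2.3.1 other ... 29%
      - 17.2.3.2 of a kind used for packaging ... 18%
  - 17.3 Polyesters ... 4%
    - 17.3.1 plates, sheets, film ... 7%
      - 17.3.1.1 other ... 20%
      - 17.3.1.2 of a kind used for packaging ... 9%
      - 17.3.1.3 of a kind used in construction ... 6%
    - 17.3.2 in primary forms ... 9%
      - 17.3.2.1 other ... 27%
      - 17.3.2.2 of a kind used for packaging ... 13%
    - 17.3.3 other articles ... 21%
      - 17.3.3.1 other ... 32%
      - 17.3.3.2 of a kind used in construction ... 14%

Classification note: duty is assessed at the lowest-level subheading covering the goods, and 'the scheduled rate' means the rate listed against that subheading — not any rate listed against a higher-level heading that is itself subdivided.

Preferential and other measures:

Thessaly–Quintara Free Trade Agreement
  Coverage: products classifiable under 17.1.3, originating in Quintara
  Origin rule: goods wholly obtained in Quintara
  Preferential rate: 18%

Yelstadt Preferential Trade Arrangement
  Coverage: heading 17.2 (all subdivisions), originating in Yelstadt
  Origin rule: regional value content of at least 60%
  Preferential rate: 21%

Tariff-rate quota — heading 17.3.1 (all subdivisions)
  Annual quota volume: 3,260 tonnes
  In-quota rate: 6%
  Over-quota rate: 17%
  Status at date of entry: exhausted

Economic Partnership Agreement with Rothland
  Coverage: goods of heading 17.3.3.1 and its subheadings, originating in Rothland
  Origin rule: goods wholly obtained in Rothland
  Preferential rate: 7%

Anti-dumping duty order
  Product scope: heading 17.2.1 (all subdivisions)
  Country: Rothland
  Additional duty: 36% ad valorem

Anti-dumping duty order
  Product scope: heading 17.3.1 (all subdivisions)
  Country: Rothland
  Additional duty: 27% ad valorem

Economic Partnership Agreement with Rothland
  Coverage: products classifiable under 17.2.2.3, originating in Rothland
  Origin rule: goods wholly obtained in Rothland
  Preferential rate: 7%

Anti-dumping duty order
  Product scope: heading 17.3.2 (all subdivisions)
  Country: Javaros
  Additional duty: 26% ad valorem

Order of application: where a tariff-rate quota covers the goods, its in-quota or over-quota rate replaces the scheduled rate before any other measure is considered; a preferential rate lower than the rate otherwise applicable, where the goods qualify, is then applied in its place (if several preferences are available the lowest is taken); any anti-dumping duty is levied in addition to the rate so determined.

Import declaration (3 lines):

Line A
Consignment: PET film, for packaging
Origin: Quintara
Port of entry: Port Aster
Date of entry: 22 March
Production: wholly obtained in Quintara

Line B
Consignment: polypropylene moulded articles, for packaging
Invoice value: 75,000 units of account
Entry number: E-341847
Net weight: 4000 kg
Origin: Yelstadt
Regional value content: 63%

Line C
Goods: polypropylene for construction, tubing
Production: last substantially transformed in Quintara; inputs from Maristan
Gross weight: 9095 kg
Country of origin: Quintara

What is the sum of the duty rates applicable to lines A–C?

Line A: PET → 17.3; film → 17.3.1; for packaging → 17.3.1.2. Scheduled 9%. quota on 17.3.1 exhausted → over-quota 17%; Quintara agreement on 17.1.3: 17.3.1.2 not covered. → 17%.
Line B: polypropylene → 17.2; moulded articles → 17.2.2; for packaging → 17.2.2.2. Scheduled 33%. Yelstadt agreement on 17.2: RVC ≥ 60% → 21% available; preferential 21%. → 21%.
Line C: polypropylene → 17.2; tubing → 17.2.1; for construction → 17.2.1.1. Scheduled 22%. Quintara agreement on 17.1.3: 17.2.1.1 not covered. → 22%.
Sum: 17% + 21% + 22% = 60%.

60%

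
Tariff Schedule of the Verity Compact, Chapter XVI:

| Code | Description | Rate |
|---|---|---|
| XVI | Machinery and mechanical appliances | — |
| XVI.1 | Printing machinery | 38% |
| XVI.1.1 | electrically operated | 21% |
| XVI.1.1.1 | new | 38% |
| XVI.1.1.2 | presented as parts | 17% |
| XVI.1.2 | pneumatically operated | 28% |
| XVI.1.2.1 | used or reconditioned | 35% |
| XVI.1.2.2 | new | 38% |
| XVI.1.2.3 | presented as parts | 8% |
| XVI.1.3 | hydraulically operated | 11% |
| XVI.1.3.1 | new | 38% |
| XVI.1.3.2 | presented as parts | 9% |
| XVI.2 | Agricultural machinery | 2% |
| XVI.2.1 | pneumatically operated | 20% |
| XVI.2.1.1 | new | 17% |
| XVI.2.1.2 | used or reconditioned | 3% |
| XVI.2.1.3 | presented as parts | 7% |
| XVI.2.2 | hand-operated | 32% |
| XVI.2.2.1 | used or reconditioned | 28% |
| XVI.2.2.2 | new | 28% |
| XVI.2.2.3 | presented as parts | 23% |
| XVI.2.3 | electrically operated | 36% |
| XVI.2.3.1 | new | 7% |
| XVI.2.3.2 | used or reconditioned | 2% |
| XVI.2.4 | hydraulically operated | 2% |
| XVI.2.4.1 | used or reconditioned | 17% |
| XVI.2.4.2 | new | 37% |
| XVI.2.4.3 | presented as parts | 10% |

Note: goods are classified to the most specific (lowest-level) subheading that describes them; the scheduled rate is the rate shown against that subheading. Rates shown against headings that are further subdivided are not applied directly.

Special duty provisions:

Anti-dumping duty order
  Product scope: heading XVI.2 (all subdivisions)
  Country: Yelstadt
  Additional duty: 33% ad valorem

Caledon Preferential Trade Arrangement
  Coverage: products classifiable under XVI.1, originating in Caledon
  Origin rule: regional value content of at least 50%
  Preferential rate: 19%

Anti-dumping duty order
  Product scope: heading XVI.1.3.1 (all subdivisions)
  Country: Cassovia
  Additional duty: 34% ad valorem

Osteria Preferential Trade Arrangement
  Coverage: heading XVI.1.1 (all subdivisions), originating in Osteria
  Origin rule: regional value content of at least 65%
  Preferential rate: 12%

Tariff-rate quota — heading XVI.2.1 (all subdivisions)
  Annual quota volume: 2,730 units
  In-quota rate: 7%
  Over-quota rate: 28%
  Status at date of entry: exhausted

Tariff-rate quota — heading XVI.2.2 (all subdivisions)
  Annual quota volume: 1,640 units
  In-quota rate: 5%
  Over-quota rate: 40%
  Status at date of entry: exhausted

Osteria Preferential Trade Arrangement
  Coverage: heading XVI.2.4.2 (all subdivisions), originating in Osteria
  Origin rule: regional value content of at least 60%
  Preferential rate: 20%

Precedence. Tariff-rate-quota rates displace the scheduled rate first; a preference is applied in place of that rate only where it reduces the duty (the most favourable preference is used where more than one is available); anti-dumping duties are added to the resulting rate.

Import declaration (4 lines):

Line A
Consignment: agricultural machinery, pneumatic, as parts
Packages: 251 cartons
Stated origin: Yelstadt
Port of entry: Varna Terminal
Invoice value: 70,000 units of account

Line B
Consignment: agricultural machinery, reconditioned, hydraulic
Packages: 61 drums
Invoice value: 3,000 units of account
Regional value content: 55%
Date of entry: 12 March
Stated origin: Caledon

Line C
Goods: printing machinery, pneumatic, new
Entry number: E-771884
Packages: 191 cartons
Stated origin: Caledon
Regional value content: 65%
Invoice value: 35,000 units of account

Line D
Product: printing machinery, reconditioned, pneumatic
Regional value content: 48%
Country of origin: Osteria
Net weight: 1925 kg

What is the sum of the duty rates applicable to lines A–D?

Line A: agricultural → XVI.2; pneumatic → XVI.2.1; as parts → XVI.2.1.3. Scheduled 7%. quota on XVI.2.1 exhausted → over-quota 28%; anti-dumping (Yelstadt, XVI.2): +33%; total 28% + 33% = 61%. → 61%.
Line B: agricultural → XVI.2; hydraulic → XVI.2.4; reconditioned → XVI.2.4.1. Scheduled 17%. Caledon agreement on XVI.1: XVI.2.4.1 not covered. → 17%.
Line C: printing → XVI.1; pneumatic → XVI.1.2; new → XVI.1.2.2. Scheduled 38%. Caledon agreement on XVI.1: RVC ≥ 50% → 19% available; preferential 19%. → 19%.
Line D: printing → XVI.1; pneumatic → XVI.1.2; reconditioned → XVI.1.2.1. Scheduled 35%. Osteria agreement on XVI.1.1: XVI.1.2.1 not covered; Osteria agreement on XVI.2.4.2: XVI.1.2.1 not covered. → 35%.
Sum: 61% + 17% + 19% + 35% = 132%.

132%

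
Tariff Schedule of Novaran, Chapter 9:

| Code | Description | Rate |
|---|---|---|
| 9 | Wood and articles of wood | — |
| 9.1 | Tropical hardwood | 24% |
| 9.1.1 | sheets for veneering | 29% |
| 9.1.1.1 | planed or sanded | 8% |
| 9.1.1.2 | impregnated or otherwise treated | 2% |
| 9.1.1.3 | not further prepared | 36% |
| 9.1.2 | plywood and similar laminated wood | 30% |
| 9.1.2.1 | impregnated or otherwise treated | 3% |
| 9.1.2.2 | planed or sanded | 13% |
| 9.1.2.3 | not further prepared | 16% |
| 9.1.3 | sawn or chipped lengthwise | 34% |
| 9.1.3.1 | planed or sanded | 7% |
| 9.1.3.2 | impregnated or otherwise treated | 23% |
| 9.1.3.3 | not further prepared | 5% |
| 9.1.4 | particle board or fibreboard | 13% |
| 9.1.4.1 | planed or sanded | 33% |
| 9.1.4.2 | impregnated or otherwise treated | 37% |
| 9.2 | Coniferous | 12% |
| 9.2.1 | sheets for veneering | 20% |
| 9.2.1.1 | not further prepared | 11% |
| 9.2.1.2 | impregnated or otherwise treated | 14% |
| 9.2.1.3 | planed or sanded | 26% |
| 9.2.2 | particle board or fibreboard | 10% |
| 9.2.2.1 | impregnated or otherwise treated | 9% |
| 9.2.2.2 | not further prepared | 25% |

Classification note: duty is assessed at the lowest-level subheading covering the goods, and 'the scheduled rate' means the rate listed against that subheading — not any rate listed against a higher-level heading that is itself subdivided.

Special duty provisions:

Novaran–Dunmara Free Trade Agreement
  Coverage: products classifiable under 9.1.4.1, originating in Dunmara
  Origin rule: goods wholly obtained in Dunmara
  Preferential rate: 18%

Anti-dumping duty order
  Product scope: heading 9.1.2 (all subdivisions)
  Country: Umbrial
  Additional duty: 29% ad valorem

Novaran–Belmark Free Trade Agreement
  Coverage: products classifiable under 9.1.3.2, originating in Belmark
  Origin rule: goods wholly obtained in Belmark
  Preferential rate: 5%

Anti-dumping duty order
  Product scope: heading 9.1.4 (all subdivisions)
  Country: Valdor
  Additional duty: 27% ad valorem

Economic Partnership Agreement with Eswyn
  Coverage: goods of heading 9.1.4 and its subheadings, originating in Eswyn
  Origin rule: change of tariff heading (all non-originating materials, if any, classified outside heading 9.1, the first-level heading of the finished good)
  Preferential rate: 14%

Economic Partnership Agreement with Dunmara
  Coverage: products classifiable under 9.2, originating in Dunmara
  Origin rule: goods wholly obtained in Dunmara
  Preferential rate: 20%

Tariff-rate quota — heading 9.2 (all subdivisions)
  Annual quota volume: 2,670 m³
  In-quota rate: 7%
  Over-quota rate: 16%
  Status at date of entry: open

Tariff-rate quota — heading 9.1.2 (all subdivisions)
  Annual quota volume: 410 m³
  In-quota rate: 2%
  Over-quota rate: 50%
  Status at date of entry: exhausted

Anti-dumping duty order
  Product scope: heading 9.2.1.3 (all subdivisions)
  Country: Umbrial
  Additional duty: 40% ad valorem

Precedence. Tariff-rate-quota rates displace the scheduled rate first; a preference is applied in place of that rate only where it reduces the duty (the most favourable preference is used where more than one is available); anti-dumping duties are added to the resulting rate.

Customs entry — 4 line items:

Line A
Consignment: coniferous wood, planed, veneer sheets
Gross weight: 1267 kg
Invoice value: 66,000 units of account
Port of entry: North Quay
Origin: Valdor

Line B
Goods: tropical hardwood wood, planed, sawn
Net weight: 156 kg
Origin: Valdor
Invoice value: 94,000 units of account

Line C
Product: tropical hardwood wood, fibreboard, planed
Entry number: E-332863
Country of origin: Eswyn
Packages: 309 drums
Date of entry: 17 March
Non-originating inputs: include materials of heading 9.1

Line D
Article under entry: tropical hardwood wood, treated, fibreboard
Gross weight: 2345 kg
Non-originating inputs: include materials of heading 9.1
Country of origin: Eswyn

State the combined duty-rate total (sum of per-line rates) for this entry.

Line A: coniferous → 9.2; veneer sheets → 9.2.1; planed → 9.2.1.3. Scheduled 26%. quota on 9.2 open → in-quota 7%. → 7%.
Line B: tropical hardwood → 9.1; sawn → 9.1.3; planed → 9.1.3.1. Scheduled 7%. No special measure applies. → 7%.
Line C: tropical hardwood → 9.1; fibreboard → 9.1.4; planed → 9.1.4.1. Scheduled 33%. Eswyn agreement on 9.1.4: CTH not met. → 33%.
Line D: tropical hardwood → 9.1; fibreboard → 9.1.4; treated → 9.1.4.2. Scheduled 37%. Eswyn agreement on 9.1.4: CTH not met. → 37%.
Sum: 7% + 7% + 33% + 37% = 84%.

84%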